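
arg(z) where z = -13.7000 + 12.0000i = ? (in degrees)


Re = -13.7, Im = 12
arg = atan2(12, -13.7) = 138.7845 degrees

arg(z) = 138.7845 degrees


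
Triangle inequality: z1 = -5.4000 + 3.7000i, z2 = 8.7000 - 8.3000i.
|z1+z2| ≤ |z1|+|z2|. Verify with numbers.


|z1| = sqrt((-5.4)^2 + 3.7^2) = sqrt(42.85) = 6.5460
|z2| = sqrt(8.7^2 + (-8.3)^2) = sqrt(144.58) = 12.0241
z1+z2 = 3.3000 - 4.6000i
|z1+z2| = sqrt(32.05) = 5.6613
|z1|+|z2| = 6.5460 + 12.0241 = 18.5701

|z1+z2| = 5.6613 ≤ |z1|+|z2| = 18.5701 (verified)


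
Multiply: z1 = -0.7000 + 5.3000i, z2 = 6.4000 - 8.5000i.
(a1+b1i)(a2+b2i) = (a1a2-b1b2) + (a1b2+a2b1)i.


Real = -0.7*6.4 - 5.3*(-8.5) = -4.48 - (-45.05) = 40.57
Imag = -0.7*(-8.5) + 6.4*5.3 = 5.95 + 33.92 = 39.87

40.5700 + 39.8700i


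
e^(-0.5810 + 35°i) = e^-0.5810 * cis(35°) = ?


e^-0.5810 = 0.5593
cos(35°) = 0.8192
sin(35°) = 0.5736
Real = 0.5593*0.8192 = 0.4582
Imag = 0.5593*0.5736 = 0.3208

0.4582 + 0.3208i


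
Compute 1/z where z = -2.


|z|^2 = 4+0 = 4
1/z = (-2 - 0i)/4

1/z = -0.5000 + 0i


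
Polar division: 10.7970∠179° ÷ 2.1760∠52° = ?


r = 10.7970 / 2.1760 = 4.9619
theta = 179° - 52° = 127° = 127° (mod 360)

4.9619 cis(127°)


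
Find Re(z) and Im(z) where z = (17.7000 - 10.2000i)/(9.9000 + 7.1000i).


Multiply by conjugate: (17.7000 - 10.2000i)(9.9000 - 7.1000i) / (9.9^2 + 7.1^2)
Numerator real = 17.7*9.9 - (10.2)*7.1 = 102.81
Numerator imag = -10.2*9.9 - 17.7*7.1 = -226.65
Denominator = 148.42
Re(z) = 102.81/148.42 = 0.6927
Im(z) = -226.65/148.42 = -1.5271

Re(z) = 0.6927, Im(z) = -1.5271


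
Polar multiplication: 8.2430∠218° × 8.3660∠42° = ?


r = 8.2430 * 8.3660 = 68.9609
theta = 218° + 42° = 260° = 260° (mod 360)

68.9609 cis(260°)


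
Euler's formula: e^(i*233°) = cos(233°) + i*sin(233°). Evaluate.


cos(233°) = -0.6018
sin(233°) = -0.7986

e^(i*233°) = -0.6018 - 0.7986i


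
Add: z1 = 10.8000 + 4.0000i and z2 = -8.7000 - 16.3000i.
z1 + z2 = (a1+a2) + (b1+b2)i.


Real: 10.8 - 8.7 = 2.1
Imag: 4 - 16.3 = -12.3

2.1000 - 12.3000i


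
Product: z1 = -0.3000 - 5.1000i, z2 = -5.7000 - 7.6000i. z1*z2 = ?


Real = -0.3*(-5.7) - (-5.1)*(-7.6) = 1.71 - 38.76 = -37.05
Imag = -0.3*(-7.6) - (5.7)*(-5.1) = 2.28 + 29.07 = 31.35

-37.0500 + 31.3500i


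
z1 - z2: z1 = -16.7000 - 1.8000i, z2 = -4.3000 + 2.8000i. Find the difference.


Real: -16.7 + 4.3 = -12.4
Imag: -1.8 - 2.8 = -4.6

-12.4000 - 4.6000i


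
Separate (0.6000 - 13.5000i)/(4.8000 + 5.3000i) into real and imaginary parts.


Multiply by conjugate: (0.6000 - 13.5000i)(4.8000 - 5.3000i) / (4.8^2 + 5.3^2)
Numerator real = 0.6*4.8 - (13.5)*5.3 = -68.67
Numerator imag = -13.5*4.8 - 0.6*5.3 = -67.98
Denominator = 51.13
Re(z) = -68.67/51.13 = -1.3430
Im(z) = -67.98/51.13 = -1.3296

Re(z) = -1.3430, Im(z) = -1.3296


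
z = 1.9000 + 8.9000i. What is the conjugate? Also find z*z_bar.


z_bar = 1.9000 - 8.9000i
z*z_bar = 1.9^2 + 8.9^2 = 3.61 + 79.21 = 82.82

z_bar = 1.9000 - 8.9000i, z*z_bar = 82.82


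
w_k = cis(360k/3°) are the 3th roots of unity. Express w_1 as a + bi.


Angle = 360*1/3 = 120°
a = cos(120°) = -0.5000
b = sin(120°) = 0.8660

-0.5000 + 0.8660i


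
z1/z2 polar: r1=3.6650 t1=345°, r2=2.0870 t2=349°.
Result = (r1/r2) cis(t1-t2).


r = 3.6650 / 2.0870 = 1.7561
theta = 345° - 349° = -4° = 356° (mod 360)

1.7561 cis(356°)


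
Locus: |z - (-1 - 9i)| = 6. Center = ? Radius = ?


|z - z0| = r is a circle with center z0 and radius r.
Center = (-1, -9), radius = 6

Circle with center (-1, -9) and radius 6


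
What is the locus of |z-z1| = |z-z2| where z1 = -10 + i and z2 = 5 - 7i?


Equal distances means the locus is the perpendicular bisector of z1 and z2.
Midpoint = ((-10+5)/2, (1+(-7))/2) = (-2.5000, -3.0000)

Perpendicular bisector through (-2.5000, -3.0000)


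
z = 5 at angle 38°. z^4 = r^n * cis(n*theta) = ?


r^4 = 5^4 = 625
n*theta = 4*38° = 152° = 152° (mod 360)
a = 625*cos(152°) = -551.8422
b = 625*sin(152°) = 293.4197

625 cis(152°) = -551.8422 + 293.4197i


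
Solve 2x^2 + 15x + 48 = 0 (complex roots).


disc = 15^2 - 4*2*48 = 225 - 384 = -159
sqrt(|disc|) = sqrt(159) = 12.6095
Real part = -15/(2*2) = -3.7500
Imag part = 12.6095/(2*2) = 3.1524

-3.7500 ± 3.1524i


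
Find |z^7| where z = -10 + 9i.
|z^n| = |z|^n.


|z| = sqrt(100+81) = sqrt(181) = 13.4536
|z^7| = |z|^7 = (sqrt(181))^7 = 181^3 * sqrt(181) = 5929741*sqrt(181)

|z^7| = 5929741*sqrt(181) ≈ 79776506.1105


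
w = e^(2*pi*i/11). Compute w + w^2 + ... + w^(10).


With w = e^(2*pi*i/11), all 11 of the 11th roots of unity w^0 = 1, w, ..., w^(10) sum to 0: 1 + w + ... + w^(10) = (1 - w^11)/(1 - w) = 0 since w^11 = 1, w ≠ 1.
Removing the root 1: w + w^2 + ... + w^(10) = 0 - 1 = -1

Sum = -1


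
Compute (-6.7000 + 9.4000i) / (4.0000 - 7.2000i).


Conjugate of z2 = 4.0000 + 7.2000i
Numerator: (-6.7000 + 9.4000i)(4.0000 + 7.2000i) = -94.4800 - 10.6400i
Denominator: 4^2 + (-7.2)^2 = 67.84
Result = (-94.4800 - 10.6400i)/67.84

-1.3927 - 0.1568i


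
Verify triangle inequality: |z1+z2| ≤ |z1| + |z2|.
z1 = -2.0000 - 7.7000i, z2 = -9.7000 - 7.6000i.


|z1| = sqrt((-2)^2 + (-7.7)^2) = sqrt(63.29) = 7.9555
|z2| = sqrt((-9.7)^2 + (-7.6)^2) = sqrt(151.85) = 12.3227
z1+z2 = -11.7000 - 15.3000i
|z1+z2| = sqrt(370.98) = 19.2608
|z1|+|z2| = 7.9555 + 12.3227 = 20.2782

|z1+z2| = 19.2608 ≤ |z1|+|z2| = 20.2782 (verified)


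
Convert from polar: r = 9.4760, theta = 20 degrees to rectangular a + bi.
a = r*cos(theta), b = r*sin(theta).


a = 9.4760*cos(20°) = 9.4760*0.93969 = 8.9045
b = 9.4760*sin(20°) = 9.4760*0.34202 = 3.2410

8.9045 + 3.2410i


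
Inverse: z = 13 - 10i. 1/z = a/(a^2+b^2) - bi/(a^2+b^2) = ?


|z|^2 = 169+100 = 269
1/z = (13 + 10i)/269

1/z = 0.0483 + 0.0372i


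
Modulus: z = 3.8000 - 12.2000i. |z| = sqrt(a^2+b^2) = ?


|z| = sqrt(3.8^2 + (-12.2)^2) = sqrt(14.44 + 148.84) = sqrt(163.28) = 12.7781

|z| = 12.7781


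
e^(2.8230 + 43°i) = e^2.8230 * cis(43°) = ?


e^2.8230 = 16.8273
cos(43°) = 0.731354
sin(43°) = 0.682
Real = 16.8273*0.731354 = 12.3067
Imag = 16.8273*0.682 = 11.4762

12.3067 + 11.4762i


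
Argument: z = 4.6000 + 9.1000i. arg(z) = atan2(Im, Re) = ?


Re = 4.6, Im = 9.1
arg = atan2(9.1, 4.6) = 63.1837 degrees

arg(z) = 63.1837 degrees


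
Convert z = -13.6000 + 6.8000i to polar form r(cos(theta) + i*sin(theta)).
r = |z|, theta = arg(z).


r = sqrt(184.96+46.24) = sqrt(231.2) = 15.2053
theta = atan2(6.8, -13.6) = 153.4349 degrees

r = 15.2053, theta = 153.4349 degrees


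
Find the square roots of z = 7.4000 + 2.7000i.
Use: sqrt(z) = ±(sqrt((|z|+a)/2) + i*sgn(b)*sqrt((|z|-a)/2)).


|z| = sqrt(54.76+7.29) = 7.8772
sqrt((|z|+a)/2) = sqrt((7.8772+7.4)/2) = sqrt(7.6386) = 2.7638
sqrt((|z|-a)/2) = sqrt((7.8772-7.4)/2) = sqrt(0.2386) = 0.4885

±(2.7638 + 0.4885i) i.e. 2.7638 + 0.4885i and -2.7638 - 0.4885i


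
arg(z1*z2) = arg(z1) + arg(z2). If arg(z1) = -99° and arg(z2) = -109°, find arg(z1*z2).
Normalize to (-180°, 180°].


arg(z1*z2) = -99° - 109° = -208°
Normalized to (-180°, 180°]: 152°

152°


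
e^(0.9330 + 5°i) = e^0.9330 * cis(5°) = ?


e^0.9330 = 2.54212
cos(5°) = 0.9962
sin(5°) = 0.08716
Real = 2.54212*0.9962 = 2.5325
Imag = 2.54212*0.08716 = 0.2216

2.5325 + 0.2216i


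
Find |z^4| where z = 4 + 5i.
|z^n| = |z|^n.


|z| = sqrt(16+25) = sqrt(41) = 6.4031
|z^4| = |z|^4 = (sqrt(41))^4 = 41^2 = 1681

|z^4| = 1681


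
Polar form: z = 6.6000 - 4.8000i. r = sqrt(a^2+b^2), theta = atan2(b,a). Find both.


r = sqrt(43.56+23.04) = sqrt(66.6) = 8.1609
theta = atan2(-4.8, 6.6) = -36.0274 degrees

r = 8.1609, theta = -36.0274 degrees


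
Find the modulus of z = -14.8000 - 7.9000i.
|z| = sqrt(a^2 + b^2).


|z| = sqrt((-14.8)^2 + (-7.9)^2) = sqrt(219.04 + 62.41) = sqrt(281.45) = 16.7765

|z| = 16.7765


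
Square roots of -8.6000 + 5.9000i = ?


|z| = sqrt(73.96+34.81) = 10.4293
sqrt((|z|+a)/2) = sqrt((10.4293+(-8.6))/2) = sqrt(0.9146) = 0.9564
sqrt((|z|-a)/2) = sqrt((10.4293-(-8.6))/2) = sqrt(9.5146) = 3.0846

±(0.9564 + 3.0846i) i.e. 0.9564 + 3.0846i and -0.9564 - 3.0846i


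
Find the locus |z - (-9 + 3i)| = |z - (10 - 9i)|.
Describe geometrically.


Equal distances means the locus is the perpendicular bisector of z1 and z2.
Midpoint = ((-9+10)/2, (3+(-9))/2) = (0.5000, -3.0000)

Perpendicular bisector through (0.5000, -3.0000)


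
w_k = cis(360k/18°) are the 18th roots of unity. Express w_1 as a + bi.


Angle = 360*1/18 = 20°
a = cos(20°) = 0.9397
b = sin(20°) = 0.3420

0.9397 + 0.3420i


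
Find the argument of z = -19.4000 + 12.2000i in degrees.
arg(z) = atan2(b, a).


Re = -19.4, Im = 12.2
arg = atan2(12.2, -19.4) = 147.8356 degrees

arg(z) = 147.8356 degrees


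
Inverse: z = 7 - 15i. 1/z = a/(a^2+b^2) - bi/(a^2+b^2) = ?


|z|^2 = 49+225 = 274
1/z = (7 + 15i)/274

1/z = 0.0255 + 0.0547i


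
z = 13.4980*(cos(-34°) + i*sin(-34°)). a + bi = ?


a = 13.4980*cos(-34°) = 13.4980*0.8290376 = 11.1903
b = 13.4980*sin(-34°) = 13.4980*(-0.559193) = -7.5480

11.1903 - 7.5480i


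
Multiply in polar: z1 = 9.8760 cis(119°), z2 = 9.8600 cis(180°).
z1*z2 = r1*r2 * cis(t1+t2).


r = 9.8760 * 9.8600 = 97.3774
theta = 119° + 180° = 299° = 299° (mod 360)

97.3774 cis(299°)


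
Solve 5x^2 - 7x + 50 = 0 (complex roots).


disc = (-7)^2 - 4*5*50 = 49 - 1000 = -951
sqrt(|disc|) = sqrt(951) = 30.8383
Real part = 7/(2*5) = 0.7000
Imag part = 30.8383/(2*5) = 3.0838

0.7000 ± 3.0838i


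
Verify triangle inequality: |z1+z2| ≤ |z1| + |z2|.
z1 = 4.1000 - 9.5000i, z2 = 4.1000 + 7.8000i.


|z1| = sqrt(4.1^2 + (-9.5)^2) = sqrt(107.06) = 10.3470
|z2| = sqrt(4.1^2 + 7.8^2) = sqrt(77.65) = 8.8119
z1+z2 = 8.2000 - 1.7000i
|z1+z2| = sqrt(70.13) = 8.3744
|z1|+|z2| = 10.3470 + 8.8119 = 19.1589

|z1+z2| = 8.3744 ≤ |z1|+|z2| = 19.1589 (verified)


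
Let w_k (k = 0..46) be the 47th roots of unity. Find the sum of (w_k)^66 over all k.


The roots are w_k = w^k with w = e^(2*pi*i/47), and (w^k)^66 = (w^66)^k.
So S = 1 + u + u^2 + ... + u^(46) with u = w^66.
66 = 1*47 + 19, so 66 is not a multiple of 47: u = (w^47)^1 * w^19 = w^19 ≠ 1 (w is a primitive 47th root), while u^47 = (w^47)^66 = 1.
Geometric series: S = (1 - u^47)/(1 - u) = (1 - 1)/(1 - u) = 0

S = 0


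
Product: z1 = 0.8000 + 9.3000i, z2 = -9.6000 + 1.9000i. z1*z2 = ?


Real = 0.8*(-9.6) - 9.3*1.9 = -7.68 - 17.67 = -25.35
Imag = 0.8*1.9 - (9.6)*9.3 = 1.52 - (89.28) = -87.76

-25.3500 - 87.7600i


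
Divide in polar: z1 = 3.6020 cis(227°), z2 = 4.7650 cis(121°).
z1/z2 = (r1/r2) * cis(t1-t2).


r = 3.6020 / 4.7650 = 0.7559
theta = 227° - 121° = 106° = 106° (mod 360)

0.7559 cis(106°)


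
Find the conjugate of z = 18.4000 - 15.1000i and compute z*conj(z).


z_bar = 18.4000 + 15.1000i
z*z_bar = 18.4^2 + (-15.1)^2 = 338.56 + 228.01 = 566.57

z_bar = 18.4000 + 15.1000i, z*z_bar = 566.57


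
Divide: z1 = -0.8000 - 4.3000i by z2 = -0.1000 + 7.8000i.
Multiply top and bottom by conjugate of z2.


Conjugate of z2 = -0.1000 - 7.8000i
Numerator: (-0.8000 - 4.3000i)(-0.1000 - 7.8000i) = -33.4600 + 6.6700i
Denominator: (-0.1)^2 + 7.8^2 = 60.85
Result = (-33.4600 + 6.6700i)/60.85

-0.5499 + 0.1096i


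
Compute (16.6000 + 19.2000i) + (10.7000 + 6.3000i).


Real: 16.6 + 10.7 = 27.3
Imag: 19.2 + 6.3 = 25.5

27.3000 + 25.5000i


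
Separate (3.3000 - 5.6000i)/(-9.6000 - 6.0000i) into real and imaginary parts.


Multiply by conjugate: (3.3000 - 5.6000i)(-9.6000 + 6.0000i) / ((-9.6)^2 + (-6)^2)
Numerator real = 3.3*(-9.6) - (5.6)*(-6) = 1.92
Numerator imag = -5.6*(-9.6) - 3.3*(-6) = 73.56
Denominator = 128.16
Re(z) = 1.92/128.16 = 0.0150
Im(z) = 73.56/128.16 = 0.5740

Re(z) = 0.0150, Im(z) = 0.5740


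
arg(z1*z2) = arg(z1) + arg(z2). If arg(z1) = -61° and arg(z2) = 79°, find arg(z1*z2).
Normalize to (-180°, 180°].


arg(z1*z2) = -61° + 79° = 18°
Normalized to (-180°, 180°]: 18°

18°


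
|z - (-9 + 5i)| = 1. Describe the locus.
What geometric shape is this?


|z - z0| = r is a circle with center z0 and radius r.
Center = (-9, 5), radius = 1

Circle with center (-9, 5) and radius 1


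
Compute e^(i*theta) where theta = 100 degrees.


cos(100°) = -0.1736
sin(100°) = 0.9848

e^(i*100°) = -0.1736 + 0.9848i


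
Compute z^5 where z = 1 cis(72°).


r^5 = 1^5 = 1
n*theta = 5*72° = 360° = 0° (mod 360)
a = 1*cos(0°) = 1.0000
b = 1*sin(0°) = 0

1 cis(0°) = 1.0000 + 0i


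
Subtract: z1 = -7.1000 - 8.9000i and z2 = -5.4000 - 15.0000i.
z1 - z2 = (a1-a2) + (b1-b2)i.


Real: -7.1 + 5.4 = -1.7
Imag: -8.9 + 15 = 6.1

-1.7000 + 6.1000i


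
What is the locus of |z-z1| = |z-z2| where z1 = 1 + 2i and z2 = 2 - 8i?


Equal distances means the locus is the perpendicular bisector of z1 and z2.
Midpoint = ((1+2)/2, (2+(-8))/2) = (1.5000, -3.0000)

Perpendicular bisector through (1.5000, -3.0000)


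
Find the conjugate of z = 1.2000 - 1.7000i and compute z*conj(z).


z_bar = 1.2000 + 1.7000i
z*z_bar = 1.2^2 + (-1.7)^2 = 1.44 + 2.89 = 4.33

z_bar = 1.2000 + 1.7000i, z*z_bar = 4.33


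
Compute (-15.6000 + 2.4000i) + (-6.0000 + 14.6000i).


Real: -15.6 - 6 = -21.6
Imag: 2.4 + 14.6 = 17

-21.6000 + 17.0000i


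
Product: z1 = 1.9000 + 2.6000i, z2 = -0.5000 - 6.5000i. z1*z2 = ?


Real = 1.9*(-0.5) - 2.6*(-6.5) = -0.95 - (-16.9) = 15.95
Imag = 1.9*(-6.5) - (0.5)*2.6 = -12.35 - (1.3) = -13.65

15.9500 - 13.6500i


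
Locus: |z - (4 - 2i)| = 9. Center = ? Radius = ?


|z - z0| = r is a circle with center z0 and radius r.
Center = (4, -2), radius = 9

Circle with center (4, -2) and radius 9


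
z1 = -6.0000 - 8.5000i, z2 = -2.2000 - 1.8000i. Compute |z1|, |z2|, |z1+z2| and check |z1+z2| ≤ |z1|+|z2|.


|z1| = sqrt((-6)^2 + (-8.5)^2) = sqrt(108.25) = 10.4043
|z2| = sqrt((-2.2)^2 + (-1.8)^2) = sqrt(8.08) = 2.8425
z1+z2 = -8.2000 - 10.3000i
|z1+z2| = sqrt(173.33) = 13.1655
|z1|+|z2| = 10.4043 + 2.8425 = 13.2468

|z1+z2| = 13.1655 ≤ |z1|+|z2| = 13.2468 (verified)


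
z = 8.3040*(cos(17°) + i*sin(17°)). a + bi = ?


a = 8.3040*cos(17°) = 8.3040*0.956305 = 7.9412
b = 8.3040*sin(17°) = 8.3040*0.292372 = 2.4279

7.9412 + 2.4279i


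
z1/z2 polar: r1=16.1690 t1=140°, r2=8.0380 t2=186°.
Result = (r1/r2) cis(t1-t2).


r = 16.1690 / 8.0380 = 2.0116
theta = 140° - 186° = -46° = 314° (mod 360)

2.0116 cis(314°)


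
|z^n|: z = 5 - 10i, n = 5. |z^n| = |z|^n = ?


|z| = sqrt(25+100) = sqrt(125) = 11.1803
|z^5| = |z|^5 = (sqrt(125))^5 = 125^2 * sqrt(125) = 15625*sqrt(125)

|z^5| = 15625*sqrt(125) ≈ 174692.8107


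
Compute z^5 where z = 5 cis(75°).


r^5 = 5^5 = 3125
n*theta = 5*75° = 375° = 15° (mod 360)
a = 3125*cos(15°) = 3018.5182
b = 3125*sin(15°) = 808.8095

3125 cis(15°) = 3018.5182 + 808.8095i


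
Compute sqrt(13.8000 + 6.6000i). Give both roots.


|z| = sqrt(190.44+43.56) = 15.2971
sqrt((|z|+a)/2) = sqrt((15.2971+13.8)/2) = sqrt(14.5485) = 3.8143
sqrt((|z|-a)/2) = sqrt((15.2971-13.8)/2) = sqrt(0.7485) = 0.8652

±(3.8143 + 0.8652i) i.e. 3.8143 + 0.8652i and -3.8143 - 0.8652i


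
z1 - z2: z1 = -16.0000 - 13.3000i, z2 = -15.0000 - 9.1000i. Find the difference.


Real: -16 + 15 = -1
Imag: -13.3 + 9.1 = -4.2

-1.0000 - 4.2000i


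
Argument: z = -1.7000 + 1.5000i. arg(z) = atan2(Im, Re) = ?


Re = -1.7, Im = 1.5
arg = atan2(1.5, -1.7) = 138.5763 degrees

arg(z) = 138.5763 degrees


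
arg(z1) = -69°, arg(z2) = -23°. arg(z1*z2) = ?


arg(z1*z2) = -69° - 23° = -92°
Normalized to (-180°, 180°]: -92°

-92°


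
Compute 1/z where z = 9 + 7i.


|z|^2 = 81+49 = 130
1/z = (9 - 7i)/130

1/z = 0.0692 - 0.0538i


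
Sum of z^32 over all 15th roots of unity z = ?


The roots are w_k = w^k with w = e^(2*pi*i/15), and (w^k)^32 = (w^32)^k.
So S = 1 + u + u^2 + ... + u^(14) with u = w^32.
32 = 2*15 + 2, so 32 is not a multiple of 15: u = (w^15)^2 * w^2 = w^2 ≠ 1 (w is a primitive 15th root), while u^15 = (w^15)^32 = 1.
Geometric series: S = (1 - u^15)/(1 - u) = (1 - 1)/(1 - u) = 0

S = 0


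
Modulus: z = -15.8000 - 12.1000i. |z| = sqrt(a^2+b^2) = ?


|z| = sqrt((-15.8)^2 + (-12.1)^2) = sqrt(249.64 + 146.41) = sqrt(396.05) = 19.9010

|z| = 19.9010


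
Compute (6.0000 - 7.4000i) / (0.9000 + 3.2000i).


Conjugate of z2 = 0.9000 - 3.2000i
Numerator: (6.0000 - 7.4000i)(0.9000 - 3.2000i) = -18.2800 - 25.8600i
Denominator: 0.9^2 + 3.2^2 = 11.05
Result = (-18.2800 - 25.8600i)/11.05

-1.6543 - 2.3403i


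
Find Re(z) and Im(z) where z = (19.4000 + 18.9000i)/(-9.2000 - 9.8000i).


Multiply by conjugate: (19.4000 + 18.9000i)(-9.2000 + 9.8000i) / ((-9.2)^2 + (-9.8)^2)
Numerator real = 19.4*(-9.2) + 18.9*(-9.8) = -363.7
Numerator imag = 18.9*(-9.2) - 19.4*(-9.8) = 16.24
Denominator = 180.68
Re(z) = -363.7/180.68 = -2.0130
Im(z) = 16.24/180.68 = 0.0899

Re(z) = -2.0130, Im(z) = 0.0899


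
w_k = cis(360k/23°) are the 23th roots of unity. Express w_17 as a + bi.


Angle = 360*17/23 = 266.087°
a = cos(266.087°) = -0.0682
b = sin(266.087°) = -0.9977

-0.0682 - 0.9977i


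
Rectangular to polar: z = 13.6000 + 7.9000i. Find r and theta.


r = sqrt(184.96+62.41) = sqrt(247.37) = 15.7280
theta = atan2(7.9, 13.6) = 30.1515 degrees

r = 15.7280, theta = 30.1515 degrees


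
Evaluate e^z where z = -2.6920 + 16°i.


e^-2.6920 = 0.0677
cos(16°) = 0.9613
sin(16°) = 0.2756
Real = 0.0677*0.9613 = 0.0651
Imag = 0.0677*0.2756 = 0.0187

0.0651 + 0.0187i


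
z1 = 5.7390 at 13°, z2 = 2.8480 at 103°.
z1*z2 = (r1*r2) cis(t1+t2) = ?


r = 5.7390 * 2.8480 = 16.3447
theta = 13° + 103° = 116° = 116° (mod 360)

16.3447 cis(116°)


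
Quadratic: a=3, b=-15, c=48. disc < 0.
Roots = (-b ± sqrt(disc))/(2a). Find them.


disc = (-15)^2 - 4*3*48 = 225 - 576 = -351
sqrt(|disc|) = sqrt(351) = 18.7350
Real part = 15/(2*3) = 2.5000
Imag part = 18.7350/(2*3) = 3.1225

2.5000 ± 3.1225i


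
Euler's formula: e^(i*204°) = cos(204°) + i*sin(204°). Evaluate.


cos(204°) = -0.9135
sin(204°) = -0.4067

e^(i*204°) = -0.9135 - 0.4067i


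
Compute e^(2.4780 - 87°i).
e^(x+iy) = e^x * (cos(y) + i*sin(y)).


e^2.4780 = 11.9174
cos(-87°) = 0.052336
sin(-87°) = -0.99863
Real = 11.9174*0.052336 = 0.6237
Imag = 11.9174*(-0.99863) = -11.9011

0.6237 - 11.9011i


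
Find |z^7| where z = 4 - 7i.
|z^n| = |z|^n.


|z| = sqrt(16+49) = sqrt(65) = 8.0623
|z^7| = |z|^7 = (sqrt(65))^7 = 65^3 * sqrt(65) = 274625*sqrt(65)

|z^7| = 274625*sqrt(65) ≈ 2214097.5341


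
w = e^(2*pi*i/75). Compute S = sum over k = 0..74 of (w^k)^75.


The roots are w_k = w^k with w = e^(2*pi*i/75), and (w^k)^75 = (w^75)^k.
So S = 1 + u + u^2 + ... + u^(74) with u = w^75.
75 = 1*75 + 0, so 75 is a multiple of 75 and u = (w^75)^1 = 1.
Every one of the 75 terms equals 1: S = 75

S = 75


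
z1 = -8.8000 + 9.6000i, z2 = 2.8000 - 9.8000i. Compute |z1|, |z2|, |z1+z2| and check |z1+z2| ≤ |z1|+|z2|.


|z1| = sqrt((-8.8)^2 + 9.6^2) = sqrt(169.6) = 13.0231
|z2| = sqrt(2.8^2 + (-9.8)^2) = sqrt(103.88) = 10.1922
z1+z2 = -6.0000 - 0.2000i
|z1+z2| = sqrt(36.04) = 6.0033
|z1|+|z2| = 13.0231 + 10.1922 = 23.2153

|z1+z2| = 6.0033 ≤ |z1|+|z2| = 23.2153 (verified)


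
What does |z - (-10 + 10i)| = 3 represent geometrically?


|z - z0| = r is a circle with center z0 and radius r.
Center = (-10, 10), radius = 3

Circle with center (-10, 10) and radius 3


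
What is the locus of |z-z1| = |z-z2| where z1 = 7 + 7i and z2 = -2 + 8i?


Equal distances means the locus is the perpendicular bisector of z1 and z2.
Midpoint = ((7+(-2))/2, (7+8)/2) = (2.5000, 7.5000)

Perpendicular bisector through (2.5000, 7.5000)


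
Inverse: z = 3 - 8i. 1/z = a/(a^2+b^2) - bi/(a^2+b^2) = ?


|z|^2 = 9+64 = 73
1/z = (3 + 8i)/73

1/z = 0.0411 + 0.1096i


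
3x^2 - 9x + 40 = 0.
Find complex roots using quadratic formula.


disc = (-9)^2 - 4*3*40 = 81 - 480 = -399
sqrt(|disc|) = sqrt(399) = 19.9750
Real part = 9/(2*3) = 1.5000
Imag part = 19.9750/(2*3) = 3.3292

1.5000 ± 3.3292i


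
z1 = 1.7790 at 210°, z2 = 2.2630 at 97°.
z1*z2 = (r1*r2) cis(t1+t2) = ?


r = 1.7790 * 2.2630 = 4.0259
theta = 210° + 97° = 307° = 307° (mod 360)

4.0259 cis(307°)


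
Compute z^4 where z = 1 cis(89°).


r^4 = 1^4 = 1
n*theta = 4*89° = 356° = 356° (mod 360)
a = 1*cos(356°) = 0.9976
b = 1*sin(356°) = -0.0698

1 cis(356°) = 0.9976 - 0.0698i


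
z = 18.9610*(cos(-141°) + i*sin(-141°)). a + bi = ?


a = 18.9610*cos(-141°) = 18.9610*(-0.77715) = -14.7355
b = 18.9610*sin(-141°) = 18.9610*(-0.62932) = -11.9325

-14.7355 - 11.9325i


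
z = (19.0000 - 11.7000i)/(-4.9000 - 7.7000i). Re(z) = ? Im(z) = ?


Multiply by conjugate: (19.0000 - 11.7000i)(-4.9000 + 7.7000i) / ((-4.9)^2 + (-7.7)^2)
Numerator real = 19*(-4.9) - (11.7)*(-7.7) = -3.01
Numerator imag = -11.7*(-4.9) - 19*(-7.7) = 203.63
Denominator = 83.3
Re(z) = -3.01/83.3 = -0.0361
Im(z) = 203.63/83.3 = 2.4445

Re(z) = -0.0361, Im(z) = 2.4445


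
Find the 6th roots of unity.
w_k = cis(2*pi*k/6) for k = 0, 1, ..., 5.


The 6th roots of unity are cis(360k/6°) for k=0..5
Angle step = 360/6 = 60°
Primitive root: cis(60°)
Primitive root = 0.5000 + 0.8660i

6 roots at angles: 0°, 60°, 120°, 180°, 240°, 300°


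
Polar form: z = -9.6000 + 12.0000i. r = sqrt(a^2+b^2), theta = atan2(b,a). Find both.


r = sqrt(92.16+144) = sqrt(236.16) = 15.3675
theta = atan2(12, -9.6) = 128.6598 degrees

r = 15.3675, theta = 128.6598 degrees


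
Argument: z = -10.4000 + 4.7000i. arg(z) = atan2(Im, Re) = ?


Re = -10.4, Im = 4.7
arg = atan2(4.7, -10.4) = 155.6807 degrees

arg(z) = 155.6807 degrees


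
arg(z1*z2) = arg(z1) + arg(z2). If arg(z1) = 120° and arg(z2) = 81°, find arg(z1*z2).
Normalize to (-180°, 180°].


arg(z1*z2) = 120° + 81° = 201°
Normalized to (-180°, 180°]: -159°

-159°


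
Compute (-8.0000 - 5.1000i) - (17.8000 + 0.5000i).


Real: -8 - 17.8 = -25.8
Imag: -5.1 - 0.5 = -5.6

-25.8000 - 5.6000i


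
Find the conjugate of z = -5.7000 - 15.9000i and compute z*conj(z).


z_bar = -5.7000 + 15.9000i
z*z_bar = (-5.7)^2 + (-15.9)^2 = 32.49 + 252.81 = 285.3

z_bar = -5.7000 + 15.9000i, z*z_bar = 285.3


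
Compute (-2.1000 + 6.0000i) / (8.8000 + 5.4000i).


Conjugate of z2 = 8.8000 - 5.4000i
Numerator: (-2.1000 + 6.0000i)(8.8000 - 5.4000i) = 13.9200 + 64.1400i
Denominator: 8.8^2 + 5.4^2 = 106.6
Result = (13.9200 + 64.1400i)/106.6

0.1306 + 0.6017i


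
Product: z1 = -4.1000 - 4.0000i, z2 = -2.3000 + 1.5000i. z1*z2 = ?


Real = -4.1*(-2.3) - (-4)*1.5 = 9.43 - (-6) = 15.43
Imag = -4.1*1.5 - (2.3)*(-4) = -6.15 + 9.2 = 3.05

15.4300 + 3.0500i


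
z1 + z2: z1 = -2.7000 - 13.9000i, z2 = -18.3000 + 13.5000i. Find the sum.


Real: -2.7 - 18.3 = -21
Imag: -13.9 + 13.5 = -0.4

-21.0000 - 0.4000i


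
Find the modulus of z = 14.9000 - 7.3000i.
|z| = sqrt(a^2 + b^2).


|z| = sqrt(14.9^2 + (-7.3)^2) = sqrt(222.01 + 53.29) = sqrt(275.3) = 16.5922

|z| = 16.5922


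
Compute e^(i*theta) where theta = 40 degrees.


cos(40°) = 0.7660
sin(40°) = 0.6428

e^(i*40°) = 0.7660 + 0.6428i


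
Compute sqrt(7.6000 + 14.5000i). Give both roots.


|z| = sqrt(57.76+210.25) = 16.3710
sqrt((|z|+a)/2) = sqrt((16.3710+7.6)/2) = sqrt(11.9855) = 3.4620
sqrt((|z|-a)/2) = sqrt((16.3710-7.6)/2) = sqrt(4.3855) = 2.0942

±(3.4620 + 2.0942i) i.e. 3.4620 + 2.0942i and -3.4620 - 2.0942i


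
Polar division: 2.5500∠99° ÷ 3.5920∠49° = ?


r = 2.5500 / 3.5920 = 0.7099
theta = 99° - 49° = 50° = 50° (mod 360)

0.7099 cis(50°)


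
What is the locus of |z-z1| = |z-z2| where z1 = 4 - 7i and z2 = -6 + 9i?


Equal distances means the locus is the perpendicular bisector of z1 and z2.
Midpoint = ((4+(-6))/2, (-7+9)/2) = (-1.0000, 1.0000)

Perpendicular bisector through (-1.0000, 1.0000)


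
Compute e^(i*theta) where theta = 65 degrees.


cos(65°) = 0.4226
sin(65°) = 0.9063

e^(i*65°) = 0.4226 + 0.9063i


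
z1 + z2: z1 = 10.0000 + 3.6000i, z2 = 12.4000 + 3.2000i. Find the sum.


Real: 10 + 12.4 = 22.4
Imag: 3.6 + 3.2 = 6.8

22.4000 + 6.8000i


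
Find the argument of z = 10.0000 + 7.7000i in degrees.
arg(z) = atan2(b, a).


Re = 10, Im = 7.7
arg = atan2(7.7, 10) = 37.5963 degrees

arg(z) = 37.5963 degrees


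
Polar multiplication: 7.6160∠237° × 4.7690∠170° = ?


r = 7.6160 * 4.7690 = 36.3207
theta = 237° + 170° = 407° = 47° (mod 360)

36.3207 cis(47°)


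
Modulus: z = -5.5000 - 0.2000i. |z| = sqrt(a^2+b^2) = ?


|z| = sqrt((-5.5)^2 + (-0.2)^2) = sqrt(30.25 + 0.04) = sqrt(30.29) = 5.5036

|z| = 5.5036


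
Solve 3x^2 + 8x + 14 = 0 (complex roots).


disc = 8^2 - 4*3*14 = 64 - 168 = -104
sqrt(|disc|) = sqrt(104) = 10.1980
Real part = -8/(2*3) = -1.3333
Imag part = 10.1980/(2*3) = 1.6997

-1.3333 ± 1.6997i


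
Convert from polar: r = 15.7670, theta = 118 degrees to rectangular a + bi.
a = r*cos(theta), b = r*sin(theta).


a = 15.7670*cos(118°) = 15.7670*(-0.469472) = -7.4022
b = 15.7670*sin(118°) = 15.7670*0.882948 = 13.9214

-7.4022 + 13.9214i


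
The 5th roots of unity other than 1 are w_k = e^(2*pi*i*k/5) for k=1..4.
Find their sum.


With w = e^(2*pi*i/5), all 5 of the 5th roots of unity w^0 = 1, w, ..., w^(4) sum to 0: 1 + w + ... + w^(4) = (1 - w^5)/(1 - w) = 0 since w^5 = 1, w ≠ 1.
Removing the root 1: w + w^2 + ... + w^(4) = 0 - 1 = -1

Sum = -1


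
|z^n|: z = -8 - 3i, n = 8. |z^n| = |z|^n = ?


|z| = sqrt(64+9) = sqrt(73) = 8.5440
|z^8| = |z|^8 = (sqrt(73))^8 = 73^4 = 28398241

|z^8| = 28398241


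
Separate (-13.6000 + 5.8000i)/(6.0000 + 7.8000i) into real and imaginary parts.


Multiply by conjugate: (-13.6000 + 5.8000i)(6.0000 - 7.8000i) / (6^2 + 7.8^2)
Numerator real = -13.6*6 + 5.8*7.8 = -36.36
Numerator imag = 5.8*6 - (-13.6)*7.8 = 140.88
Denominator = 96.84
Re(z) = -36.36/96.84 = -0.3755
Im(z) = 140.88/96.84 = 1.4548

Re(z) = -0.3755, Im(z) = 1.4548


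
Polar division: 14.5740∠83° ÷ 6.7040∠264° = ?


r = 14.5740 / 6.7040 = 2.1739
theta = 83° - 264° = -181° = 179° (mod 360)

2.1739 cis(179°)


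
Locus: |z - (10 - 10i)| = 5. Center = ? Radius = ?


|z - z0| = r is a circle with center z0 and radius r.
Center = (10, -10), radius = 5

Circle with center (10, -10) and radius 5


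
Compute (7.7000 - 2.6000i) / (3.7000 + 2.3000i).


Conjugate of z2 = 3.7000 - 2.3000i
Numerator: (7.7000 - 2.6000i)(3.7000 - 2.3000i) = 22.5100 - 27.3300i
Denominator: 3.7^2 + 2.3^2 = 18.98
Result = (22.5100 - 27.3300i)/18.98

1.1860 - 1.4399i


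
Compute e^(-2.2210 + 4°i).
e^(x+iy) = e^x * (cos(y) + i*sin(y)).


e^-2.2210 = 0.1085
cos(4°) = 0.9976
sin(4°) = 0.0698
Real = 0.1085*0.9976 = 0.1082
Imag = 0.1085*0.0698 = 0.0076

0.1082 + 0.0076i


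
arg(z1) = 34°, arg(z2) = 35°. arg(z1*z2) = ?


arg(z1*z2) = 34° + 35° = 69°
Normalized to (-180°, 180°]: 69°

69°


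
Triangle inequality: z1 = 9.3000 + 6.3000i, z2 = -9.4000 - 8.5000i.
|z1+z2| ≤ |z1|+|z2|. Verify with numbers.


|z1| = sqrt(9.3^2 + 6.3^2) = sqrt(126.18) = 11.2330
|z2| = sqrt((-9.4)^2 + (-8.5)^2) = sqrt(160.61) = 12.6732
z1+z2 = -0.1000 - 2.2000i
|z1+z2| = sqrt(4.85) = 2.2023
|z1|+|z2| = 11.2330 + 12.6732 = 23.9062

|z1+z2| = 2.2023 ≤ |z1|+|z2| = 23.9062 (verified)


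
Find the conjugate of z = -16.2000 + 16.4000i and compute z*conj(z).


z_bar = -16.2000 - 16.4000i
z*z_bar = (-16.2)^2 + 16.4^2 = 262.44 + 268.96 = 531.4

z_bar = -16.2000 - 16.4000i, z*z_bar = 531.4


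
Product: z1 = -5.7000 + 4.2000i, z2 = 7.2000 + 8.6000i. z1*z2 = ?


Real = -5.7*7.2 - 4.2*8.6 = -41.04 - 36.12 = -77.16
Imag = -5.7*8.6 + 7.2*4.2 = -49.02 + 30.24 = -18.78

-77.1600 - 18.7800i


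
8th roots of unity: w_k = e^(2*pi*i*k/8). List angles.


The 8th roots of unity are cis(360k/8°) for k=0..7
Angle step = 360/8 = 45°
Primitive root: cis(45°)
Primitive root = 0.7071 + 0.7071i

8 roots at angles: 0°, 45°, 90°, 135°, 180°, 225°, 270°, 315°


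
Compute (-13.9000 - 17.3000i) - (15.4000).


Real: -13.9 - 15.4 = -29.3
Imag: -17.3 - 0 = -17.3

-29.3000 - 17.3000i


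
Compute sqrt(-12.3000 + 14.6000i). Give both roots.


|z| = sqrt(151.29+213.16) = 19.0906
sqrt((|z|+a)/2) = sqrt((19.0906+(-12.3))/2) = sqrt(3.3953) = 1.8426
sqrt((|z|-a)/2) = sqrt((19.0906-(-12.3))/2) = sqrt(15.6953) = 3.9617

±(1.8426 + 3.9617i) i.e. 1.8426 + 3.9617i and -1.8426 - 3.9617i


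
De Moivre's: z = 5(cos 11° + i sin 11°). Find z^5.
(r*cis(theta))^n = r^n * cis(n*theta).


r^5 = 5^5 = 3125
n*theta = 5*11° = 55° = 55° (mod 360)
a = 3125*cos(55°) = 1792.4264
b = 3125*sin(55°) = 2559.8501

3125 cis(55°) = 1792.4264 + 2559.8501i


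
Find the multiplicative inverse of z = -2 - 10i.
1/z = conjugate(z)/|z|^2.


|z|^2 = 4+100 = 104
1/z = (-2 + 10i)/104

1/z = -0.0192 + 0.0962i


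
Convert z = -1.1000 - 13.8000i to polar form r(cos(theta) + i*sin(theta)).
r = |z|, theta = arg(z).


r = sqrt(1.21+190.44) = sqrt(191.65) = 13.8438
theta = atan2(-13.8, -1.1) = -94.5574 degrees

r = 13.8438, theta = -94.5574 degrees


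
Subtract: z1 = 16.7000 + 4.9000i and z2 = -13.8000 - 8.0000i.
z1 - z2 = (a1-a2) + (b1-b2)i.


Real: 16.7 + 13.8 = 30.5
Imag: 4.9 + 8 = 12.9

30.5000 + 12.9000i


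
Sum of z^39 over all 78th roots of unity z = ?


The roots are w_k = w^k with w = e^(2*pi*i/78), and (w^k)^39 = (w^39)^k.
So S = 1 + u + u^2 + ... + u^(77) with u = w^39.
39 = 0*78 + 39, so 39 is not a multiple of 78: u = w^39 ≠ 1 (w is a primitive 78th root), while u^78 = (w^78)^39 = 1.
Geometric series: S = (1 - u^78)/(1 - u) = (1 - 1)/(1 - u) = 0

S = 0


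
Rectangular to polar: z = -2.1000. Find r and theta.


r = sqrt(4.41+0) = sqrt(4.41) = 2.1000
theta = atan2(0, -2.1) = 180.0000 degrees

r = 2.1000, theta = 180.0000 degrees


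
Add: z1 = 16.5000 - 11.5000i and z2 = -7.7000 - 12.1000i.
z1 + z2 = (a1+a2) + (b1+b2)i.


Real: 16.5 - 7.7 = 8.8
Imag: -11.5 - 12.1 = -23.6

8.8000 - 23.6000i


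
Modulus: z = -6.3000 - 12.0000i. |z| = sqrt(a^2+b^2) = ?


|z| = sqrt((-6.3)^2 + (-12)^2) = sqrt(39.69 + 144) = sqrt(183.69) = 13.5532

|z| = 13.5532


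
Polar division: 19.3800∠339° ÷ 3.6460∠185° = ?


r = 19.3800 / 3.6460 = 5.3154
theta = 339° - 185° = 154° = 154° (mod 360)

5.3154 cis(154°)


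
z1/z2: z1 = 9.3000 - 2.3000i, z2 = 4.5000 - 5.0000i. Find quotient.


Conjugate of z2 = 4.5000 + 5.0000i
Numerator: (9.3000 - 2.3000i)(4.5000 + 5.0000i) = 53.3500 + 36.1500i
Denominator: 4.5^2 + (-5)^2 = 45.25
Result = (53.3500 + 36.1500i)/45.25

1.1790 + 0.7989i


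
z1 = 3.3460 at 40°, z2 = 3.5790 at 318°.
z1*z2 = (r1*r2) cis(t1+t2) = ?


r = 3.3460 * 3.5790 = 11.9753
theta = 40° + 318° = 358° = 358° (mod 360)

11.9753 cis(358°)


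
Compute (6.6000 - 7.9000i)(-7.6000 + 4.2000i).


Real = 6.6*(-7.6) - (-7.9)*4.2 = -50.16 - (-33.18) = -16.98
Imag = 6.6*4.2 - (7.6)*(-7.9) = 27.72 + 60.04 = 87.76

-16.9800 + 87.7600i


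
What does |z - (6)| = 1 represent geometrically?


|z - z0| = r is a circle with center z0 and radius r.
Center = (6, 0), radius = 1

Circle with center (6, 0) and radius 1


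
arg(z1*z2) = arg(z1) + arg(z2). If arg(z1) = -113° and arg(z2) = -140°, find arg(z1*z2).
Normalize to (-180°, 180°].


arg(z1*z2) = -113° - 140° = -253°
Normalized to (-180°, 180°]: 107°

107°


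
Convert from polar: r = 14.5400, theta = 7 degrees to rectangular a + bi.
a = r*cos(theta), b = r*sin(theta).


a = 14.5400*cos(7°) = 14.5400*0.992546 = 14.4316
b = 14.5400*sin(7°) = 14.5400*0.12187 = 1.7720

14.4316 + 1.7720i


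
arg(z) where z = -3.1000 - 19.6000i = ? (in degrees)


Re = -3.1, Im = -19.6
arg = atan2(-19.6, -3.1) = -98.9876 degrees

arg(z) = -98.9876 degrees


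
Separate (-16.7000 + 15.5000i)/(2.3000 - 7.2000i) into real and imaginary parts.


Multiply by conjugate: (-16.7000 + 15.5000i)(2.3000 + 7.2000i) / (2.3^2 + (-7.2)^2)
Numerator real = -16.7*2.3 + 15.5*(-7.2) = -150.01
Numerator imag = 15.5*2.3 - (-16.7)*(-7.2) = -84.59
Denominator = 57.13
Re(z) = -150.01/57.13 = -2.6258
Im(z) = -84.59/57.13 = -1.4807

Re(z) = -2.6258, Im(z) = -1.4807


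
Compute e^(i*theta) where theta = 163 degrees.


cos(163°) = -0.9563
sin(163°) = 0.2924

e^(i*163°) = -0.9563 + 0.2924i


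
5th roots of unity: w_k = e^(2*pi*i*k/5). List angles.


The 5th roots of unity are cis(360k/5°) for k=0..4
Angle step = 360/5 = 72°
Primitive root: cis(72°)
Primitive root = 0.3090 + 0.9511i

5 roots at angles: 0°, 72°, 144°, 216°, 288°


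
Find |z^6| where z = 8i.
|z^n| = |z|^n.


|z| = sqrt(0+64) = sqrt(64) = 8
|z^6| = |z|^6 = 8^6 = 262144

|z^6| = 262144


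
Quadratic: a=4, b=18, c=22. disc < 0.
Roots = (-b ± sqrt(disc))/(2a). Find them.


disc = 18^2 - 4*4*22 = 324 - 352 = -28
sqrt(|disc|) = sqrt(28) = 5.2915
Real part = -18/(2*4) = -2.2500
Imag part = 5.2915/(2*4) = 0.6614

-2.2500 ± 0.6614i


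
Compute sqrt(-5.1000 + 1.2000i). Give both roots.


|z| = sqrt(26.01+1.44) = 5.2393
sqrt((|z|+a)/2) = sqrt((5.2393+(-5.1))/2) = sqrt(0.0696) = 0.2639
sqrt((|z|-a)/2) = sqrt((5.2393-(-5.1))/2) = sqrt(5.1696) = 2.2737

±(0.2639 + 2.2737i) i.e. 0.2639 + 2.2737i and -0.2639 - 2.2737i


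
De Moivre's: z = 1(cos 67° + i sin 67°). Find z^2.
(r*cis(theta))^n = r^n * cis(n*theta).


r^2 = 1^2 = 1
n*theta = 2*67° = 134° = 134° (mod 360)
a = 1*cos(134°) = -0.6947
b = 1*sin(134°) = 0.7193

1 cis(134°) = -0.6947 + 0.7193i


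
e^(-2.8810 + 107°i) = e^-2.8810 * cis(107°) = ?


e^-2.8810 = 0.0561
cos(107°) = -0.2924
sin(107°) = 0.9563
Real = 0.0561*(-0.2924) = -0.0164
Imag = 0.0561*0.9563 = 0.0536

-0.0164 + 0.0536i


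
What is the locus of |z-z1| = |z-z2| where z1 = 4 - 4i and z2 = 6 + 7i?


Equal distances means the locus is the perpendicular bisector of z1 and z2.
Midpoint = ((4+6)/2, (-4+7)/2) = (5.0000, 1.5000)

Perpendicular bisector through (5.0000, 1.5000)


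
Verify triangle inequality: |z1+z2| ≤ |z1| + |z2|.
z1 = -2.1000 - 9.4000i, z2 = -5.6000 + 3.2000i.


|z1| = sqrt((-2.1)^2 + (-9.4)^2) = sqrt(92.77) = 9.6317
|z2| = sqrt((-5.6)^2 + 3.2^2) = sqrt(41.6) = 6.4498
z1+z2 = -7.7000 - 6.2000i
|z1+z2| = sqrt(97.73) = 9.8858
|z1|+|z2| = 9.6317 + 6.4498 = 16.0815

|z1+z2| = 9.8858 ≤ |z1|+|z2| = 16.0815 (verified)


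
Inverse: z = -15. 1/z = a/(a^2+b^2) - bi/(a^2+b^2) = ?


|z|^2 = 225+0 = 225
1/z = (-15 - 0i)/225

1/z = -0.0667 + 0i


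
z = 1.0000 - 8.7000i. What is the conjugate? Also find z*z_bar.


z_bar = 1.0000 + 8.7000i
z*z_bar = 1^2 + (-8.7)^2 = 1 + 75.69 = 76.69

z_bar = 1.0000 + 8.7000i, z*z_bar = 76.69


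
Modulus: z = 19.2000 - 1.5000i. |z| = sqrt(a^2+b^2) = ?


|z| = sqrt(19.2^2 + (-1.5)^2) = sqrt(368.64 + 2.25) = sqrt(370.89) = 19.2585

|z| = 19.2585


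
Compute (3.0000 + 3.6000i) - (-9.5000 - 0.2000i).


Real: 3 + 9.5 = 12.5
Imag: 3.6 + 0.2 = 3.8

12.5000 + 3.8000i


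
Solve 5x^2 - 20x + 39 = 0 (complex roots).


disc = (-20)^2 - 4*5*39 = 400 - 780 = -380
sqrt(|disc|) = sqrt(380) = 19.4936
Real part = 20/(2*5) = 2.0000
Imag part = 19.4936/(2*5) = 1.9494

2.0000 ± 1.9494i


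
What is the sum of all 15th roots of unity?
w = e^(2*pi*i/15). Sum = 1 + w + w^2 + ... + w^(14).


The sum of all 15th roots of unity is 0.
Geometric series: (1 - w^15)/(1 - w) = (1-1)/(1-w) = 0 since w^15 = 1, w ≠ 1.
Alternatively: coefficient of z^14 in z^15 - 1 is 0.

0


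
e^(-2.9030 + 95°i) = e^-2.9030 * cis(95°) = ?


e^-2.9030 = 0.054858
cos(95°) = -0.0872
sin(95°) = 0.9962
Real = 0.054858*(-0.0872) = -0.0048
Imag = 0.054858*0.9962 = 0.0546

-0.0048 + 0.0546i


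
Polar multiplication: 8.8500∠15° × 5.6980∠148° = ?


r = 8.8500 * 5.6980 = 50.4273
theta = 15° + 148° = 163° = 163° (mod 360)

50.4273 cis(163°)


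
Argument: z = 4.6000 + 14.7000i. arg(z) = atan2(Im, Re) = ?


Re = 4.6, Im = 14.7
arg = atan2(14.7, 4.6) = 72.6238 degrees

arg(z) = 72.6238 degrees


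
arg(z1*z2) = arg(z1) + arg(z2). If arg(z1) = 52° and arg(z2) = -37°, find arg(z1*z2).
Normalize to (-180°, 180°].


arg(z1*z2) = 52° - 37° = 15°
Normalized to (-180°, 180°]: 15°

15°


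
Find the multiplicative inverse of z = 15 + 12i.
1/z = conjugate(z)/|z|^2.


|z|^2 = 225+144 = 369
1/z = (15 - 12i)/369

1/z = 0.0407 - 0.0325i


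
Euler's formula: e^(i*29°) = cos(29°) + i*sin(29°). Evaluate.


cos(29°) = 0.8746
sin(29°) = 0.4848

e^(i*29°) = 0.8746 + 0.4848i


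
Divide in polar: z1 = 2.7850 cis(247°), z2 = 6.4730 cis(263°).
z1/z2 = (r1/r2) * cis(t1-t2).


r = 2.7850 / 6.4730 = 0.4302
theta = 247° - 263° = -16° = 344° (mod 360)

0.4302 cis(344°)


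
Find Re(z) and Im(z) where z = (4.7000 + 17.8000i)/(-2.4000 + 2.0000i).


Multiply by conjugate: (4.7000 + 17.8000i)(-2.4000 - 2.0000i) / ((-2.4)^2 + 2^2)
Numerator real = 4.7*(-2.4) + 17.8*2 = 24.32
Numerator imag = 17.8*(-2.4) - 4.7*2 = -52.12
Denominator = 9.76
Re(z) = 24.32/9.76 = 2.4918
Im(z) = -52.12/9.76 = -5.3402

Re(z) = 2.4918, Im(z) = -5.3402


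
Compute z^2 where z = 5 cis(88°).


r^2 = 5^2 = 25
n*theta = 2*88° = 176° = 176° (mod 360)
a = 25*cos(176°) = -24.9391
b = 25*sin(176°) = 1.7439

25 cis(176°) = -24.9391 + 1.7439i


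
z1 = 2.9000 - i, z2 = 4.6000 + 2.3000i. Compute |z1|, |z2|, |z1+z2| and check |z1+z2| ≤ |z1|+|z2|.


|z1| = sqrt(2.9^2 + (-1)^2) = sqrt(9.41) = 3.0676
|z2| = sqrt(4.6^2 + 2.3^2) = sqrt(26.45) = 5.1430
z1+z2 = 7.5000 + 1.3000i
|z1+z2| = sqrt(57.94) = 7.6118
|z1|+|z2| = 3.0676 + 5.1430 = 8.2106

|z1+z2| = 7.6118 ≤ |z1|+|z2| = 8.2106 (verified)


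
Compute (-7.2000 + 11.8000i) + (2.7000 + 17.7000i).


Real: -7.2 + 2.7 = -4.5
Imag: 11.8 + 17.7 = 29.5

-4.5000 + 29.5000i


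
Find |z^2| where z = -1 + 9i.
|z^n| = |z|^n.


|z| = sqrt(1+81) = sqrt(82) = 9.0554
|z^2| = |z|^2 = (sqrt(82))^2 = 82

|z^2| = 82


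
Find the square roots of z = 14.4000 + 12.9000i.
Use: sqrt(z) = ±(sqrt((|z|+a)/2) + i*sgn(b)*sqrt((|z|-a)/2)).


|z| = sqrt(207.36+166.41) = 19.3331
sqrt((|z|+a)/2) = sqrt((19.3331+14.4)/2) = sqrt(16.8666) = 4.1069
sqrt((|z|-a)/2) = sqrt((19.3331-14.4)/2) = sqrt(2.4666) = 1.5705

±(4.1069 + 1.5705i) i.e. 4.1069 + 1.5705i and -4.1069 - 1.5705i


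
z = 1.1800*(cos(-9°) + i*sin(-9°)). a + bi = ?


a = 1.1800*cos(-9°) = 1.1800*0.9877 = 1.1655
b = 1.1800*sin(-9°) = 1.1800*(-0.1564) = -0.1846

1.1655 - 0.1846i


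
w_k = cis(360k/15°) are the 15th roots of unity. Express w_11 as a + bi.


Angle = 360*11/15 = 264°
a = cos(264°) = -0.1045
b = sin(264°) = -0.9945

-0.1045 - 0.9945i


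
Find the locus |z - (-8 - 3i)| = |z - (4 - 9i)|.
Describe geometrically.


Equal distances means the locus is the perpendicular bisector of z1 and z2.
Midpoint = ((-8+4)/2, (-3+(-9))/2) = (-2.0000, -6.0000)

Perpendicular bisector through (-2.0000, -6.0000)


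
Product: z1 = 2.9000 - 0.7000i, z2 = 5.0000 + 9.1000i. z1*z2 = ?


Real = 2.9*5 - (-0.7)*9.1 = 14.5 - (-6.37) = 20.87
Imag = 2.9*9.1 + 5*(-0.7) = 26.39 - (3.5) = 22.89

20.8700 + 22.8900i


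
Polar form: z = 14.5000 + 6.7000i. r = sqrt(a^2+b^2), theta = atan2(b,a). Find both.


r = sqrt(210.25+44.89) = sqrt(255.14) = 15.9731
theta = atan2(6.7, 14.5) = 24.8002 degrees

r = 15.9731, theta = 24.8002 degrees


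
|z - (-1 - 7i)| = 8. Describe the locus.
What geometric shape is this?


|z - z0| = r is a circle with center z0 and radius r.
Center = (-1, -7), radius = 8

Circle with center (-1, -7) and radius 8


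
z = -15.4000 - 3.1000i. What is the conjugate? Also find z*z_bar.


z_bar = -15.4000 + 3.1000i
z*z_bar = (-15.4)^2 + (-3.1)^2 = 237.16 + 9.61 = 246.77

z_bar = -15.4000 + 3.1000i, z*z_bar = 246.77
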